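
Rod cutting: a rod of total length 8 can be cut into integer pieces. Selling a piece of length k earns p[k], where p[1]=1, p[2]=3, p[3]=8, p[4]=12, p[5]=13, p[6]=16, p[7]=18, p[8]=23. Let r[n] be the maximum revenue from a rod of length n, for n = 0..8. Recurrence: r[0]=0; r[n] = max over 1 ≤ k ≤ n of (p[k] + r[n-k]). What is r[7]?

20

   n    0    1    2    3    4    5    6    7    8
r[n]    0    1    3    8   12   13   16   20   24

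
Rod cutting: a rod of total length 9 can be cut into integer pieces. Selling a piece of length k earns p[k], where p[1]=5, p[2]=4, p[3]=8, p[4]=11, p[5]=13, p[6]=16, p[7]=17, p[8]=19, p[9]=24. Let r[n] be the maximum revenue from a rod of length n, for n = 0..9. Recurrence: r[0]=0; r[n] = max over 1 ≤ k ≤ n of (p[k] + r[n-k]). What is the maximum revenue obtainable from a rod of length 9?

45

   n    0    1    2    3    4    5    6    7    8    9
r[n]    0    5   10   15   20   25   30   35   40   45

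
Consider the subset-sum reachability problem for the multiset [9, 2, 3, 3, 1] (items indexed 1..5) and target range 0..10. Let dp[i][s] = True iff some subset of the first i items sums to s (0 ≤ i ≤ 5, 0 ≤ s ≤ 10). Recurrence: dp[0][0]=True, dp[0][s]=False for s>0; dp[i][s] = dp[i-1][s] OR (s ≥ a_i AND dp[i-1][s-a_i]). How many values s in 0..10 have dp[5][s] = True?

i\s   0   1   2   3   4   5   6   7   8   9  10
  0   T   F   F   F   F   F   F   F   F   F   F
  1   T   F   F   F   F   F   F   F   F   T   F
  2   T   F   T   F   F   F   F   F   F   T   F
  3   T   F   T   T   F   T   F   F   F   T   F
  4   T   F   T   T   F   T   T   F   T   T   F
  5   T   T   T   T   T   T   T   T   T   T   T

11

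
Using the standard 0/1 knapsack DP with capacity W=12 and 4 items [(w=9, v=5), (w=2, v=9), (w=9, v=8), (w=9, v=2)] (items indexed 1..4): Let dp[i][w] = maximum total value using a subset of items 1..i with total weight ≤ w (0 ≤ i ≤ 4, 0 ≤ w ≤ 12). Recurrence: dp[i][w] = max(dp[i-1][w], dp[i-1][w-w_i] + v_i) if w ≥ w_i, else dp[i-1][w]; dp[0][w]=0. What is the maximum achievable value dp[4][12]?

17

i\w   0   1   2   3   4   5   6   7   8   9  10  11  12
  0   0   0   0   0   0   0   0   0   0   0   0   0   0
  1   0   0   0   0   0   0   0   0   0   5   5   5   5
  2   0   0   9   9   9   9   9   9   9   9   9  14  14
  3   0   0   9   9   9   9   9   9   9   9   9  17  17
  4   0   0   9   9   9   9   9   9   9   9   9  17  17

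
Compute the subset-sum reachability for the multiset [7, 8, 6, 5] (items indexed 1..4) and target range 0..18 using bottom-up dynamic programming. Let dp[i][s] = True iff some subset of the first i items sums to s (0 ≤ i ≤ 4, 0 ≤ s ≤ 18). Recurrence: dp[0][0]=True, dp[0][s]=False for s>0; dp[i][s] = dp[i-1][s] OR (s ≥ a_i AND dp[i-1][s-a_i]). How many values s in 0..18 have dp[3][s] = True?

7

i\s   0   1   2   3   4   5   6   7   8   9  10  11  12  13  14  15  16  17  18
  0   T   F   F   F   F   F   F   F   F   F   F   F   F   F   F   F   F   F   F
  1   T   F   F   F   F   F   F   T   F   F   F   F   F   F   F   F   F   F   F
  2   T   F   F   F   F   F   F   T   T   F   F   F   F   F   F   T   F   F   F
  3   T   F   F   F   F   F   T   T   T   F   F   F   F   T   T   T   F   F   F
  4   T   F   F   F   F   T   T   T   T   F   F   T   T   T   T   T   F   F   T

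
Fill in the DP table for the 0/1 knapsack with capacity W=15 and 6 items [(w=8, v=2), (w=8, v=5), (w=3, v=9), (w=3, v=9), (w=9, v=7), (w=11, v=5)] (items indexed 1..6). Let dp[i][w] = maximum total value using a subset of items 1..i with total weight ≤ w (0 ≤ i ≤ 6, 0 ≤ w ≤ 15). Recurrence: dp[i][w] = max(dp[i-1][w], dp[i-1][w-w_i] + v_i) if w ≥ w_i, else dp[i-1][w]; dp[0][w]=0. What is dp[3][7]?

9

i\w   0   1   2   3   4   5   6   7   8   9  10  11  12  13  14  15
  0   0   0   0   0   0   0   0   0   0   0   0   0   0   0   0   0
  1   0   0   0   0   0   0   0   0   2   2   2   2   2   2   2   2
  2   0   0   0   0   0   0   0   0   5   5   5   5   5   5   5   5
  3   0   0   0   9   9   9   9   9   9   9   9  14  14  14  14  14
  4   0   0   0   9   9   9  18  18  18  18  18  18  18  18  23  23
  5   0   0   0   9   9   9  18  18  18  18  18  18  18  18  23  25
  6   0   0   0   9   9   9  18  18  18  18  18  18  18  18  23  25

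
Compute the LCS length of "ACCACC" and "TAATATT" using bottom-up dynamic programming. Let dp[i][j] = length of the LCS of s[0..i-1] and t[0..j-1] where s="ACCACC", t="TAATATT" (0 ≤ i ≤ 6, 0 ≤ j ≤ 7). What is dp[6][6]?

   ''  T  A  A  T  A  T  T
''  0  0  0  0  0  0  0  0
 A  0  0  1  1  1  1  1  1
 C  0  0  1  1  1  1  1  1
 C  0  0  1  1  1  1  1  1
 A  0  0  1  2  2  2  2  2
 C  0  0  1  2  2  2  2  2
 C  0  0  1  2  2  2  2  2

2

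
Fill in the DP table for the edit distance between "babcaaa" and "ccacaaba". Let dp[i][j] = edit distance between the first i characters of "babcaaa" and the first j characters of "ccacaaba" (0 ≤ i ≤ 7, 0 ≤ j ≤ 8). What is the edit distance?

   ''  c  c  a  c  a  a  b  a
''  0  1  2  3  4  5  6  7  8
 b  1  1  2  3  4  5  6  6  7
 a  2  2  2  2  3  4  5  6  6
 b  3  3  3  3  3  4  5  5  6
 c  4  3  3  4  3  4  5  6  6
 a  5  4  4  3  4  3  4  5  6
 a  6  5  5  4  4  4  3  4  5
 a  7  6  6  5  5  4  4  4  4

4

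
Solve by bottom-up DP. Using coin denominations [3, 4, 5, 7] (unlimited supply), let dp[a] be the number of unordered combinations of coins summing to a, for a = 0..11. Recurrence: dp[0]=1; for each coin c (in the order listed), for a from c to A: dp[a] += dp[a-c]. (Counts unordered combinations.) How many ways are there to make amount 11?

3

after  coin     0     1     2     3     4     5     6     7     8     9    10    11
          3     1     0     0     1     0     0     1     0     0     1     0     0
          4     1     0     0     1     1     0     1     1     1     1     1     1
          5     1     0     0     1     1     1     1     1     2     2     2     2
          7     1     0     0     1     1     1     1     2     2     2     3     3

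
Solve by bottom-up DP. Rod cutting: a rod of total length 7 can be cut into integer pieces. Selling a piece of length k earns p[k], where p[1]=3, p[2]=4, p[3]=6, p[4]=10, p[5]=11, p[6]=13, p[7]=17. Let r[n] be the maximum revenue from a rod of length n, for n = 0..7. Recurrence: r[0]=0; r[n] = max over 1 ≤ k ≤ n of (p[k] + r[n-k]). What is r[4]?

12

   n    0    1    2    3    4    5    6    7
r[n]    0    3    6    9   12   15   18   21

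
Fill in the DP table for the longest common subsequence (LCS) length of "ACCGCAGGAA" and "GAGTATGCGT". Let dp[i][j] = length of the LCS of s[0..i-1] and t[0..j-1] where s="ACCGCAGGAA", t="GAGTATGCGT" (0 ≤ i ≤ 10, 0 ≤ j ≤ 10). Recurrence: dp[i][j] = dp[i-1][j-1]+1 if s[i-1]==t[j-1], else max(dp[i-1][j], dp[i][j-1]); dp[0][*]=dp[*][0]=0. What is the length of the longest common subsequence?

5

   ''  G  A  G  T  A  T  G  C  G  T
''  0  0  0  0  0  0  0  0  0  0  0
 A  0  0  1  1  1  1  1  1  1  1  1
 C  0  0  1  1  1  1  1  1  2  2  2
 C  0  0  1  1  1  1  1  1  2  2  2
 G  0  1  1  2  2  2  2  2  2  3  3
 C  0  1  1  2  2  2  2  2  3  3  3
 A  0  1  2  2  2  3  3  3  3  3  3
 G  0  1  2  3  3  3  3  4  4  4  4
 G  0  1  2  3  3  3  3  4  4  5  5
 A  0  1  2  3  3  4  4  4  4  5  5
 A  0  1  2  3  3  4  4  4  4  5  5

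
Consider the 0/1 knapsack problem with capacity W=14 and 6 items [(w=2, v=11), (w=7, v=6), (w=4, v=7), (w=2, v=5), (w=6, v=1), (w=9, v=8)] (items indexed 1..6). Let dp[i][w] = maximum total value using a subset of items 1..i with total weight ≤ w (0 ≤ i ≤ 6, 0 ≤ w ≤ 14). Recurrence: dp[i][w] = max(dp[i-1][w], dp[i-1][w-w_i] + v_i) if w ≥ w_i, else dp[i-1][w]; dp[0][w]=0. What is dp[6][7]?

18

i\w   0   1   2   3   4   5   6   7   8   9  10  11  12  13  14
  0   0   0   0   0   0   0   0   0   0   0   0   0   0   0   0
  1   0   0  11  11  11  11  11  11  11  11  11  11  11  11  11
  2   0   0  11  11  11  11  11  11  11  17  17  17  17  17  17
  3   0   0  11  11  11  11  18  18  18  18  18  18  18  24  24
  4   0   0  11  11  16  16  18  18  23  23  23  23  23  24  24
  5   0   0  11  11  16  16  18  18  23  23  23  23  23  24  24
  6   0   0  11  11  16  16  18  18  23  23  23  23  23  24  24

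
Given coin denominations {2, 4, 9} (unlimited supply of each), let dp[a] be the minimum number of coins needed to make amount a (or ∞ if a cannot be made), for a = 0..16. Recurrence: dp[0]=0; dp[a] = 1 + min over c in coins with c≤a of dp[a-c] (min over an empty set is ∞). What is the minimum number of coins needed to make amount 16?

 a  0  1  2  3  4  5  6  7  8  9 10 11 12 13 14 15 16
dp  0  -  1  -  1  -  2  -  2  1  3  2  3  2  4  3  4
(- denotes ∞ / unreachable)

4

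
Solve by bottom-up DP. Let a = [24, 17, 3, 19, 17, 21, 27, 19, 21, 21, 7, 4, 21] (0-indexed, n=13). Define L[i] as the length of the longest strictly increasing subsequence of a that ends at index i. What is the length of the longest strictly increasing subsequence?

   i    0    1    2    3    4    5    6    7    8    9   10   11   12
a[i]   24   17    3   19   17   21   27   19   21   21    7    4   21
L[i]    1    1    1    2    2    3    4    3    4    4    2    2    4

4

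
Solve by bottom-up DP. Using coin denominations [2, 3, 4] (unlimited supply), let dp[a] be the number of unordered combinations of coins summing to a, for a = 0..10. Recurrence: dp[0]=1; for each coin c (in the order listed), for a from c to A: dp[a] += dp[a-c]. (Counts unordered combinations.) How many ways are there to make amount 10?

5

after  coin     0     1     2     3     4     5     6     7     8     9    10
          2     1     0     1     0     1     0     1     0     1     0     1
          3     1     0     1     1     1     1     2     1     2     2     2
          4     1     0     1     1     2     1     3     2     4     3     5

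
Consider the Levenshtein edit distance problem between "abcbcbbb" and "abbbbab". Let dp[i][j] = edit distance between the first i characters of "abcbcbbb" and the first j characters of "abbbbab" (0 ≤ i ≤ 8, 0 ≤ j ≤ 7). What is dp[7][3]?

   ''  a  b  b  b  b  a  b
''  0  1  2  3  4  5  6  7
 a  1  0  1  2  3  4  5  6
 b  2  1  0  1  2  3  4  5
 c  3  2  1  1  2  3  4  5
 b  4  3  2  1  1  2  3  4
 c  5  4  3  2  2  2  3  4
 b  6  5  4  3  2  2  3  3
 b  7  6  5  4  3  2  3  3
 b  8  7  6  5  4  3  3  3

4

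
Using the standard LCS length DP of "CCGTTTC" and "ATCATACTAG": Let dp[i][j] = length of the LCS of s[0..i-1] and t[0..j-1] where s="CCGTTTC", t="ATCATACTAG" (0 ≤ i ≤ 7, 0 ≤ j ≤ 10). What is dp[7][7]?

3

   ''  A  T  C  A  T  A  C  T  A  G
''  0  0  0  0  0  0  0  0  0  0  0
 C  0  0  0  1  1  1  1  1  1  1  1
 C  0  0  0  1  1  1  1  2  2  2  2
 G  0  0  0  1  1  1  1  2  2  2  3
 T  0  0  1  1  1  2  2  2  3  3  3
 T  0  0  1  1  1  2  2  2  3  3  3
 T  0  0  1  1  1  2  2  2  3  3  3
 C  0  0  1  2  2  2  2  3  3  3  3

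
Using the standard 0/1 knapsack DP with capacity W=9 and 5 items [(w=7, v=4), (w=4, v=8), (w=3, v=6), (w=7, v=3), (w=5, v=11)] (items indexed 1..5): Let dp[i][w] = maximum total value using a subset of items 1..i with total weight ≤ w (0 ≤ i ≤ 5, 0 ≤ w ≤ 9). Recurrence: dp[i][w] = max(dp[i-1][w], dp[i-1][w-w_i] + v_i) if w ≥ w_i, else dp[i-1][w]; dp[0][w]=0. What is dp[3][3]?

6

i\w   0   1   2   3   4   5   6   7   8   9
  0   0   0   0   0   0   0   0   0   0   0
  1   0   0   0   0   0   0   0   4   4   4
  2   0   0   0   0   8   8   8   8   8   8
  3   0   0   0   6   8   8   8  14  14  14
  4   0   0   0   6   8   8   8  14  14  14
  5   0   0   0   6   8  11  11  14  17  19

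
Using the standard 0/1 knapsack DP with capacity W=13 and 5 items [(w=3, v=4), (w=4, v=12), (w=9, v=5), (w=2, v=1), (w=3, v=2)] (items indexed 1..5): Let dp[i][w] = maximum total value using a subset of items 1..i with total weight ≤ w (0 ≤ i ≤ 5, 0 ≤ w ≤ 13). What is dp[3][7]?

16

i\w   0   1   2   3   4   5   6   7   8   9  10  11  12  13
  0   0   0   0   0   0   0   0   0   0   0   0   0   0   0
  1   0   0   0   4   4   4   4   4   4   4   4   4   4   4
  2   0   0   0   4  12  12  12  16  16  16  16  16  16  16
  3   0   0   0   4  12  12  12  16  16  16  16  16  16  17
  4   0   0   1   4  12  12  13  16  16  17  17  17  17  17
  5   0   0   1   4  12  12  13  16  16  17  18  18  19  19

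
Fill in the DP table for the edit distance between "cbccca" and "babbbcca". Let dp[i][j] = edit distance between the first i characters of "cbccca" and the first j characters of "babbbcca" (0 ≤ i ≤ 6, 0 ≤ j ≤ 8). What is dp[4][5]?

4

   ''  b  a  b  b  b  c  c  a
''  0  1  2  3  4  5  6  7  8
 c  1  1  2  3  4  5  5  6  7
 b  2  1  2  2  3  4  5  6  7
 c  3  2  2  3  3  4  4  5  6
 c  4  3  3  3  4  4  4  4  5
 c  5  4  4  4  4  5  4  4  5
 a  6  5  4  5  5  5  5  5  4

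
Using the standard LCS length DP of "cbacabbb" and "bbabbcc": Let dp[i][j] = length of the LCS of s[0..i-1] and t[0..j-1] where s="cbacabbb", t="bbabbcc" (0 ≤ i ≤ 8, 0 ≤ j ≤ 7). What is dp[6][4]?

   ''  b  b  a  b  b  c  c
''  0  0  0  0  0  0  0  0
 c  0  0  0  0  0  0  1  1
 b  0  1  1  1  1  1  1  1
 a  0  1  1  2  2  2  2  2
 c  0  1  1  2  2  2  3  3
 a  0  1  1  2  2  2  3  3
 b  0  1  2  2  3  3  3  3
 b  0  1  2  2  3  4  4  4
 b  0  1  2  2  3  4  4  4

3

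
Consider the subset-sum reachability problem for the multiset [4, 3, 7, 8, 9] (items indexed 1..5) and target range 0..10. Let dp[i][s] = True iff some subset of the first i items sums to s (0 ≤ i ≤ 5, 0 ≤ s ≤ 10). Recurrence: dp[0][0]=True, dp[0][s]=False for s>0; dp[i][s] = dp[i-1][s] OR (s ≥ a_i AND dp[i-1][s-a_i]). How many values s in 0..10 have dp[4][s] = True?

6

i\s   0   1   2   3   4   5   6   7   8   9  10
  0   T   F   F   F   F   F   F   F   F   F   F
  1   T   F   F   F   T   F   F   F   F   F   F
  2   T   F   F   T   T   F   F   T   F   F   F
  3   T   F   F   T   T   F   F   T   F   F   T
  4   T   F   F   T   T   F   F   T   T   F   T
  5   T   F   F   T   T   F   F   T   T   T   T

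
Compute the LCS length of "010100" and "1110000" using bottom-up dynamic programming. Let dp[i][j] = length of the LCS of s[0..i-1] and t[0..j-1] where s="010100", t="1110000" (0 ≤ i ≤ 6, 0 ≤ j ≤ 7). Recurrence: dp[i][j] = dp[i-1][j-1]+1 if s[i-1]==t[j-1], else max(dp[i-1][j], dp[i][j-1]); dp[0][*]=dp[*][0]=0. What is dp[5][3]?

2

   ''  1  1  1  0  0  0  0
''  0  0  0  0  0  0  0  0
 0  0  0  0  0  1  1  1  1
 1  0  1  1  1  1  1  1  1
 0  0  1  1  1  2  2  2  2
 1  0  1  2  2  2  2  2  2
 0  0  1  2  2  3  3  3  3
 0  0  1  2  2  3  4  4  4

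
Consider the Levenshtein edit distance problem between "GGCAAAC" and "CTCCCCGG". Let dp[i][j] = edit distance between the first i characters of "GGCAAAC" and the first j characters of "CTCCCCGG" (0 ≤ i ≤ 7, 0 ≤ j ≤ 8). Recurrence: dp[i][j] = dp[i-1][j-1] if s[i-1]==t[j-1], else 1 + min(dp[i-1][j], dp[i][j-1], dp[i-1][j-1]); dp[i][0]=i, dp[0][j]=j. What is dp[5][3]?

   ''  C  T  C  C  C  C  G  G
''  0  1  2  3  4  5  6  7  8
 G  1  1  2  3  4  5  6  6  7
 G  2  2  2  3  4  5  6  6  6
 C  3  2  3  2  3  4  5  6  7
 A  4  3  3  3  3  4  5  6  7
 A  5  4  4  4  4  4  5  6  7
 A  6  5  5  5  5  5  5  6  7
 C  7  6  6  5  5  5  5  6  7

4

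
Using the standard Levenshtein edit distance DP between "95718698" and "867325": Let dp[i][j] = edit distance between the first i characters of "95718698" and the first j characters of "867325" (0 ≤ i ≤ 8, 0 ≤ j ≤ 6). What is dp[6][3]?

5

   ''  8  6  7  3  2  5
''  0  1  2  3  4  5  6
 9  1  1  2  3  4  5  6
 5  2  2  2  3  4  5  5
 7  3  3  3  2  3  4  5
 1  4  4  4  3  3  4  5
 8  5  4  5  4  4  4  5
 6  6  5  4  5  5  5  5
 9  7  6  5  5  6  6  6
 8  8  7  6  6  6  7  7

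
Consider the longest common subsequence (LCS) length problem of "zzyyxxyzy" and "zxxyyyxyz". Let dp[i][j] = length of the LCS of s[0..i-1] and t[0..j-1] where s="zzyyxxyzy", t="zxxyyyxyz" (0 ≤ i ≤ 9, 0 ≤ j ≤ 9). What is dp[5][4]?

   ''  z  x  x  y  y  y  x  y  z
''  0  0  0  0  0  0  0  0  0  0
 z  0  1  1  1  1  1  1  1  1  1
 z  0  1  1  1  1  1  1  1  1  2
 y  0  1  1  1  2  2  2  2  2  2
 y  0  1  1  1  2  3  3  3  3  3
 x  0  1  2  2  2  3  3  4  4  4
 x  0  1  2  3  3  3  3  4  4  4
 y  0  1  2  3  4  4  4  4  5  5
 z  0  1  2  3  4  4  4  4  5  6
 y  0  1  2  3  4  5  5  5  5  6

2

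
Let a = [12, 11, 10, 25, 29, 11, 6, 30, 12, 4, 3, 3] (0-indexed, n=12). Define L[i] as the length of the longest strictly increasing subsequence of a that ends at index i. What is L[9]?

1

   i    0    1    2    3    4    5    6    7    8    9   10   11
a[i]   12   11   10   25   29   11    6   30   12    4    3    3
L[i]    1    1    1    2    3    2    1    4    3    1    1    1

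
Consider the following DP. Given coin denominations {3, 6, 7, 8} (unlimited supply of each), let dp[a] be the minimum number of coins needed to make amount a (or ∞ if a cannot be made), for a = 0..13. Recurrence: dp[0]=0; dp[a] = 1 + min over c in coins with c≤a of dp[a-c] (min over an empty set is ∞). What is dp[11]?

 a  0  1  2  3  4  5  6  7  8  9 10 11 12 13
dp  0  -  -  1  -  -  1  1  1  2  2  2  2  2
(- denotes ∞ / unreachable)

2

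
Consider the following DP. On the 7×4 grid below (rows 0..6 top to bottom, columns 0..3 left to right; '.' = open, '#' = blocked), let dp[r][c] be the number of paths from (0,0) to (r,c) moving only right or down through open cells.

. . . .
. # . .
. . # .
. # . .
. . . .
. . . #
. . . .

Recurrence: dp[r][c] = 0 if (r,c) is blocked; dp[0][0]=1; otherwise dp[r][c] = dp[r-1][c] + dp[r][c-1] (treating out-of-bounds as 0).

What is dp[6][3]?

6

r\c   0   1   2   3
  0   1   1   1   1
  1   1   0   1   2
  2   1   1   0   2
  3   1   0   0   2
  4   1   1   1   3
  5   1   2   3   0
  6   1   3   6   6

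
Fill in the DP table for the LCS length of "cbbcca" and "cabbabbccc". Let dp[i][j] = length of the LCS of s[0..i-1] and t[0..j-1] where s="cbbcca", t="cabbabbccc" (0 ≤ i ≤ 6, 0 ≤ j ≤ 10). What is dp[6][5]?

4

   ''  c  a  b  b  a  b  b  c  c  c
''  0  0  0  0  0  0  0  0  0  0  0
 c  0  1  1  1  1  1  1  1  1  1  1
 b  0  1  1  2  2  2  2  2  2  2  2
 b  0  1  1  2  3  3  3  3  3  3  3
 c  0  1  1  2  3  3  3  3  4  4  4
 c  0  1  1  2  3  3  3  3  4  5  5
 a  0  1  2  2  3  4  4  4  4  5  5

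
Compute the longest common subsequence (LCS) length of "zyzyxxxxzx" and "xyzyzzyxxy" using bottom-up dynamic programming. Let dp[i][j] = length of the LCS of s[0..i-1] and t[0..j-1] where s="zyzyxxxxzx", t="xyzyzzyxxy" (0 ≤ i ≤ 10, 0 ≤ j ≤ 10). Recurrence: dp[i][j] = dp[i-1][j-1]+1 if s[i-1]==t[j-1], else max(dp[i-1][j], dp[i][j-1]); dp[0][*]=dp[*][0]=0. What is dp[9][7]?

   ''  x  y  z  y  z  z  y  x  x  y
''  0  0  0  0  0  0  0  0  0  0  0
 z  0  0  0  1  1  1  1  1  1  1  1
 y  0  0  1  1  2  2  2  2  2  2  2
 z  0  0  1  2  2  3  3  3  3  3  3
 y  0  0  1  2  3  3  3  4  4  4  4
 x  0  1  1  2  3  3  3  4  5  5  5
 x  0  1  1  2  3  3  3  4  5  6  6
 x  0  1  1  2  3  3  3  4  5  6  6
 x  0  1  1  2  3  3  3  4  5  6  6
 z  0  1  1  2  3  4  4  4  5  6  6
 x  0  1  1  2  3  4  4  4  5  6  6

4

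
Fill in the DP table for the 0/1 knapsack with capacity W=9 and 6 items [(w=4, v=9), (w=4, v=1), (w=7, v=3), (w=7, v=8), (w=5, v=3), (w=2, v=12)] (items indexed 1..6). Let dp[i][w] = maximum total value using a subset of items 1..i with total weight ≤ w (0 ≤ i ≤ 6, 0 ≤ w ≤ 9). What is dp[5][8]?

10

i\w   0   1   2   3   4   5   6   7   8   9
  0   0   0   0   0   0   0   0   0   0   0
  1   0   0   0   0   9   9   9   9   9   9
  2   0   0   0   0   9   9   9   9  10  10
  3   0   0   0   0   9   9   9   9  10  10
  4   0   0   0   0   9   9   9   9  10  10
  5   0   0   0   0   9   9   9   9  10  12
  6   0   0  12  12  12  12  21  21  21  21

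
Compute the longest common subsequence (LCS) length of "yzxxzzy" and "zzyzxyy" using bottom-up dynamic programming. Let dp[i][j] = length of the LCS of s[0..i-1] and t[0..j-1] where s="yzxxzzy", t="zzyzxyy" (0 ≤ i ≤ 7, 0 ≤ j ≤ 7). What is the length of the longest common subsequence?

4

   ''  z  z  y  z  x  y  y
''  0  0  0  0  0  0  0  0
 y  0  0  0  1  1  1  1  1
 z  0  1  1  1  2  2  2  2
 x  0  1  1  1  2  3  3  3
 x  0  1  1  1  2  3  3  3
 z  0  1  2  2  2  3  3  3
 z  0  1  2  2  3  3  3  3
 y  0  1  2  3  3  3  4  4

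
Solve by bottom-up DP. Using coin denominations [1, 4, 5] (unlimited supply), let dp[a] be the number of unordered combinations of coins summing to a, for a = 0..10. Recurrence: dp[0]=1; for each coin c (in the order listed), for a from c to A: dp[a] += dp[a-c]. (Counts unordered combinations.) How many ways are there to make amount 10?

6

after  coin     0     1     2     3     4     5     6     7     8     9    10
          1     1     1     1     1     1     1     1     1     1     1     1
          4     1     1     1     1     2     2     2     2     3     3     3
          5     1     1     1     1     2     3     3     3     4     5     6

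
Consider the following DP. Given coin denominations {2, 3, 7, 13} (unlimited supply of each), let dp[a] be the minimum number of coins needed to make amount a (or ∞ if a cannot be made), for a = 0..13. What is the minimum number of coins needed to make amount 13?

 a  0  1  2  3  4  5  6  7  8  9 10 11 12 13
dp  0  -  1  1  2  2  2  1  3  2  2  3  3  1
(- denotes ∞ / unreachable)

1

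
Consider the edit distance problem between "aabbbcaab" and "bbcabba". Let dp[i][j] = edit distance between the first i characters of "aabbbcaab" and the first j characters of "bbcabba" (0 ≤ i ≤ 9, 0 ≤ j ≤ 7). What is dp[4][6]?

   ''  b  b  c  a  b  b  a
''  0  1  2  3  4  5  6  7
 a  1  1  2  3  3  4  5  6
 a  2  2  2  3  3  4  5  5
 b  3  2  2  3  4  3  4  5
 b  4  3  2  3  4  4  3  4
 b  5  4  3  3  4  4  4  4
 c  6  5  4  3  4  5  5  5
 a  7  6  5  4  3  4  5  5
 a  8  7  6  5  4  4  5  5
 b  9  8  7  6  5  4  4  5

3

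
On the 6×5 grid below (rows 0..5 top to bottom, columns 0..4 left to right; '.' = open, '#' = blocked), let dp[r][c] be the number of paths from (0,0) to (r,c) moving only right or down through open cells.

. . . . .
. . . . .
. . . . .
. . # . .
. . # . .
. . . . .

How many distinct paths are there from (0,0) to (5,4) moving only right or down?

51

r\c   0   1   2   3   4
  0   1   1   1   1   1
  1   1   2   3   4   5
  2   1   3   6  10  15
  3   1   4   0  10  25
  4   1   5   0  10  35
  5   1   6   6  16  51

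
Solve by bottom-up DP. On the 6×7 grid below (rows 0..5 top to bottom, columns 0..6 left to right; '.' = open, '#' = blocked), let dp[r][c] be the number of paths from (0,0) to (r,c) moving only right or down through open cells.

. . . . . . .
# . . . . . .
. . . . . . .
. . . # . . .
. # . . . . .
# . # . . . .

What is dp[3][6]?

r\c   0   1   2   3   4   5   6
  0   1   1   1   1   1   1   1
  1   0   1   2   3   4   5   6
  2   0   1   3   6  10  15  21
  3   0   1   4   0  10  25  46
  4   0   0   4   4  14  39  85
  5   0   0   0   4  18  57 142

46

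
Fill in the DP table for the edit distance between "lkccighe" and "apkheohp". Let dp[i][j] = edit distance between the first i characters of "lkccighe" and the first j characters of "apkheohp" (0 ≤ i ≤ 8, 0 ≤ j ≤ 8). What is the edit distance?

   ''  a  p  k  h  e  o  h  p
''  0  1  2  3  4  5  6  7  8
 l  1  1  2  3  4  5  6  7  8
 k  2  2  2  2  3  4  5  6  7
 c  3  3  3  3  3  4  5  6  7
 c  4  4  4  4  4  4  5  6  7
 i  5  5  5  5  5  5  5  6  7
 g  6  6  6  6  6  6  6  6  7
 h  7  7  7  7  6  7  7  6  7
 e  8  8  8  8  7  6  7  7  7

7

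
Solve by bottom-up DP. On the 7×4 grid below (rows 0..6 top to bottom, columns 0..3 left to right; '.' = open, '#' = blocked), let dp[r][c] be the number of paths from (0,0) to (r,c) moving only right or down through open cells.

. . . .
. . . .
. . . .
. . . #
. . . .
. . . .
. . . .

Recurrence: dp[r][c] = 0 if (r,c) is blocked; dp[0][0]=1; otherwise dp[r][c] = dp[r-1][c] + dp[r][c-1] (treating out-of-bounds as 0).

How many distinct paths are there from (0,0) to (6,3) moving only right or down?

64

r\c   0   1   2   3
  0   1   1   1   1
  1   1   2   3   4
  2   1   3   6  10
  3   1   4  10   0
  4   1   5  15  15
  5   1   6  21  36
  6   1   7  28  64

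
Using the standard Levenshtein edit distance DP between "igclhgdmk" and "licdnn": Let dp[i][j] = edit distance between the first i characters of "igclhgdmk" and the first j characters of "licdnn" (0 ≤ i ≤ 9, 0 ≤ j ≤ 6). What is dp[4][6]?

5

   ''  l  i  c  d  n  n
''  0  1  2  3  4  5  6
 i  1  1  1  2  3  4  5
 g  2  2  2  2  3  4  5
 c  3  3  3  2  3  4  5
 l  4  3  4  3  3  4  5
 h  5  4  4  4  4  4  5
 g  6  5  5  5  5  5  5
 d  7  6  6  6  5  6  6
 m  8  7  7  7  6  6  7
 k  9  8  8  8  7  7  7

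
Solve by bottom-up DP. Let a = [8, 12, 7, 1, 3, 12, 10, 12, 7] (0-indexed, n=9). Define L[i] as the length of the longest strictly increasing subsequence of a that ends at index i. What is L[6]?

   i    0    1    2    3    4    5    6    7    8
a[i]    8   12    7    1    3   12   10   12    7
L[i]    1    2    1    1    2    3    3    4    3

3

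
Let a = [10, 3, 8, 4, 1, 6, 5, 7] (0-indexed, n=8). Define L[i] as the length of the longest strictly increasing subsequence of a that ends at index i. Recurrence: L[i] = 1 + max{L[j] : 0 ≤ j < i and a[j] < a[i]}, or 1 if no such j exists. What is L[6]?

   i    0    1    2    3    4    5    6    7
a[i]   10    3    8    4    1    6    5    7
L[i]    1    1    2    2    1    3    3    4

3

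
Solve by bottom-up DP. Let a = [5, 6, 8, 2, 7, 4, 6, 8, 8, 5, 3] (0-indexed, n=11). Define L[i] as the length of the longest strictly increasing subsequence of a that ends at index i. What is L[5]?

2

   i    0    1    2    3    4    5    6    7    8    9   10
a[i]    5    6    8    2    7    4    6    8    8    5    3
L[i]    1    2    3    1    3    2    3    4    4    3    2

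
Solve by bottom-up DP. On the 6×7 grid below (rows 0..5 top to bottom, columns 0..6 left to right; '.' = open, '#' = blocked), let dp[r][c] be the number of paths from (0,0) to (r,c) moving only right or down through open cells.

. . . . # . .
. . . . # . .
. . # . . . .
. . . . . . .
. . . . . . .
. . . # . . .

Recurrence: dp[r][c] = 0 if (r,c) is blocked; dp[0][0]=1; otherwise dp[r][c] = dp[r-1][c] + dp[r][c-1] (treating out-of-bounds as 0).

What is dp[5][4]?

r\c   0   1   2   3   4   5   6
  0   1   1   1   1   0   0   0
  1   1   2   3   4   0   0   0
  2   1   3   0   4   4   4   4
  3   1   4   4   8  12  16  20
  4   1   5   9  17  29  45  65
  5   1   6  15   0  29  74 139

29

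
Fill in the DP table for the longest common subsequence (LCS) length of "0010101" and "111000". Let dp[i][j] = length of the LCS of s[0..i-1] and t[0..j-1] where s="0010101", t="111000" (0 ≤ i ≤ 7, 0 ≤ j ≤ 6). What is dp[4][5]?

   ''  1  1  1  0  0  0
''  0  0  0  0  0  0  0
 0  0  0  0  0  1  1  1
 0  0  0  0  0  1  2  2
 1  0  1  1  1  1  2  2
 0  0  1  1  1  2  2  3
 1  0  1  2  2  2  2  3
 0  0  1  2  2  3  3  3
 1  0  1  2  3  3  3  3

2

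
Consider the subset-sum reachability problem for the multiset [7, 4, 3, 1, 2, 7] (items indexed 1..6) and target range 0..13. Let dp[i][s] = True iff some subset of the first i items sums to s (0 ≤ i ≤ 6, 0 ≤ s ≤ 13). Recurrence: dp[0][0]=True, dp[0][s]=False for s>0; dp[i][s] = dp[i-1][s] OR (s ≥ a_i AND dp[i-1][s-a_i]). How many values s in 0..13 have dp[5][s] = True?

14

i\s   0   1   2   3   4   5   6   7   8   9  10  11  12  13
  0   T   F   F   F   F   F   F   F   F   F   F   F   F   F
  1   T   F   F   F   F   F   F   T   F   F   F   F   F   F
  2   T   F   F   F   T   F   F   T   F   F   F   T   F   F
  3   T   F   F   T   T   F   F   T   F   F   T   T   F   F
  4   T   T   F   T   T   T   F   T   T   F   T   T   T   F
  5   T   T   T   T   T   T   T   T   T   T   T   T   T   T
  6   T   T   T   T   T   T   T   T   T   T   T   T   T   T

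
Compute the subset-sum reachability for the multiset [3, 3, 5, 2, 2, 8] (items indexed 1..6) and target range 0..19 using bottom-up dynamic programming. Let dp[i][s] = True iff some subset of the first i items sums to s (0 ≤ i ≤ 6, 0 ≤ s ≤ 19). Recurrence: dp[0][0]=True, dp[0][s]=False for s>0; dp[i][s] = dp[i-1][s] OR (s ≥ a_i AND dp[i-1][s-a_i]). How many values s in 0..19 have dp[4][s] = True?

10

i\s   0   1   2   3   4   5   6   7   8   9  10  11  12  13  14  15  16  17  18  19
  0   T   F   F   F   F   F   F   F   F   F   F   F   F   F   F   F   F   F   F   F
  1   T   F   F   T   F   F   F   F   F   F   F   F   F   F   F   F   F   F   F   F
  2   T   F   F   T   F   F   T   F   F   F   F   F   F   F   F   F   F   F   F   F
  3   T   F   F   T   F   T   T   F   T   F   F   T   F   F   F   F   F   F   F   F
  4   T   F   T   T   F   T   T   T   T   F   T   T   F   T   F   F   F   F   F   F
  5   T   F   T   T   T   T   T   T   T   T   T   T   T   T   F   T   F   F   F   F
  6   T   F   T   T   T   T   T   T   T   T   T   T   T   T   T   T   T   T   T   T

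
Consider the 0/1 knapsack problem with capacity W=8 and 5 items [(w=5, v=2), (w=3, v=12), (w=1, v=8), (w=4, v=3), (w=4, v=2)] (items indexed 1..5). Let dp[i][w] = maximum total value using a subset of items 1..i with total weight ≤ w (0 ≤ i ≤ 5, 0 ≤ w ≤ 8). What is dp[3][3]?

i\w   0   1   2   3   4   5   6   7   8
  0   0   0   0   0   0   0   0   0   0
  1   0   0   0   0   0   2   2   2   2
  2   0   0   0  12  12  12  12  12  14
  3   0   8   8  12  20  20  20  20  20
  4   0   8   8  12  20  20  20  20  23
  5   0   8   8  12  20  20  20  20  23

12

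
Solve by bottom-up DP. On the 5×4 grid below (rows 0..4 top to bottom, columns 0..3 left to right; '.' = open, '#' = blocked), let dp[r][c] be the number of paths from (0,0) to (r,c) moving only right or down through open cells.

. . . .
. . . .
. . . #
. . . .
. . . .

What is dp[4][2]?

r\c   0   1   2   3
  0   1   1   1   1
  1   1   2   3   4
  2   1   3   6   0
  3   1   4  10  10
  4   1   5  15  25

15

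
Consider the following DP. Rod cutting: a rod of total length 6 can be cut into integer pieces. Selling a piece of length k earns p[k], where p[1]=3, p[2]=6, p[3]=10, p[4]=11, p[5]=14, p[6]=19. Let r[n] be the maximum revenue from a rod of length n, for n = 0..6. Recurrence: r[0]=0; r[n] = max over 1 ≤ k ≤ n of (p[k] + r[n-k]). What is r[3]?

   n    0    1    2    3    4    5    6
r[n]    0    3    6   10   13   16   20

10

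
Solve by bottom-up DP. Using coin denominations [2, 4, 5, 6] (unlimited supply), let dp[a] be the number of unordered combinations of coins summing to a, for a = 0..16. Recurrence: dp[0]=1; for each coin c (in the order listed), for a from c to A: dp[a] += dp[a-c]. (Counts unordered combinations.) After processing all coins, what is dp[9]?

after  coin     0     1     2     3     4     5     6     7     8     9    10    11    12    13    14    15    16
          2     1     0     1     0     1     0     1     0     1     0     1     0     1     0     1     0     1
          4     1     0     1     0     2     0     2     0     3     0     3     0     4     0     4     0     5
          5     1     0     1     0     2     1     2     1     3     2     4     2     5     3     6     4     7
          6     1     0     1     0     2     1     3     1     4     2     6     3     8     4    10     6    13

2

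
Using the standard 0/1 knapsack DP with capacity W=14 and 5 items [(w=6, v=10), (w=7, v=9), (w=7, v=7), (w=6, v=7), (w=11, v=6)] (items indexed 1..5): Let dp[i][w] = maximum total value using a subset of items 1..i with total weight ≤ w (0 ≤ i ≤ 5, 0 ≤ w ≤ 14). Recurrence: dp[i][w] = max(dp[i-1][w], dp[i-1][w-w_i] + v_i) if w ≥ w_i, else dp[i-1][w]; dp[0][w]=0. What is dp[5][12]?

i\w   0   1   2   3   4   5   6   7   8   9  10  11  12  13  14
  0   0   0   0   0   0   0   0   0   0   0   0   0   0   0   0
  1   0   0   0   0   0   0  10  10  10  10  10  10  10  10  10
  2   0   0   0   0   0   0  10  10  10  10  10  10  10  19  19
  3   0   0   0   0   0   0  10  10  10  10  10  10  10  19  19
  4   0   0   0   0   0   0  10  10  10  10  10  10  17  19  19
  5   0   0   0   0   0   0  10  10  10  10  10  10  17  19  19

17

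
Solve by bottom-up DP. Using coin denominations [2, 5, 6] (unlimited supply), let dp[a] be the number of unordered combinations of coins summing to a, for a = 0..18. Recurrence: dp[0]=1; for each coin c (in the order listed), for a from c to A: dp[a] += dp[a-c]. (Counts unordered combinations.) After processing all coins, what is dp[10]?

after  coin     0     1     2     3     4     5     6     7     8     9    10    11    12    13    14    15    16    17    18
          2     1     0     1     0     1     0     1     0     1     0     1     0     1     0     1     0     1     0     1
          5     1     0     1     0     1     1     1     1     1     1     2     1     2     1     2     2     2     2     2
          6     1     0     1     0     1     1     2     1     2     1     3     2     4     2     4     3     5     4     6

3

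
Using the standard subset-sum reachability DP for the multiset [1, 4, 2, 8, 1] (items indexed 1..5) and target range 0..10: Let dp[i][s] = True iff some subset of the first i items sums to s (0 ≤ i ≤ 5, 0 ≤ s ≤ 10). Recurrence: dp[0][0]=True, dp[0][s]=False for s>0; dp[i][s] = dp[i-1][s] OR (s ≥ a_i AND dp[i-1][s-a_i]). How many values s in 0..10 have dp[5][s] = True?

i\s   0   1   2   3   4   5   6   7   8   9  10
  0   T   F   F   F   F   F   F   F   F   F   F
  1   T   T   F   F   F   F   F   F   F   F   F
  2   T   T   F   F   T   T   F   F   F   F   F
  3   T   T   T   T   T   T   T   T   F   F   F
  4   T   T   T   T   T   T   T   T   T   T   T
  5   T   T   T   T   T   T   T   T   T   T   T

11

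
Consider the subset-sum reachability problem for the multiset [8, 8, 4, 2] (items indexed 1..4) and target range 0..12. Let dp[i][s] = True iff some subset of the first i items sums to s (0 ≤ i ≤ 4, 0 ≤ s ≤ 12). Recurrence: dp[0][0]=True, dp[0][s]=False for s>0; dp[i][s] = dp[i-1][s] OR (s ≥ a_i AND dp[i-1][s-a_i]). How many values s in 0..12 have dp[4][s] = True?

7

i\s   0   1   2   3   4   5   6   7   8   9  10  11  12
  0   T   F   F   F   F   F   F   F   F   F   F   F   F
  1   T   F   F   F   F   F   F   F   T   F   F   F   F
  2   T   F   F   F   F   F   F   F   T   F   F   F   F
  3   T   F   F   F   T   F   F   F   T   F   F   F   T
  4   T   F   T   F   T   F   T   F   T   F   T   F   T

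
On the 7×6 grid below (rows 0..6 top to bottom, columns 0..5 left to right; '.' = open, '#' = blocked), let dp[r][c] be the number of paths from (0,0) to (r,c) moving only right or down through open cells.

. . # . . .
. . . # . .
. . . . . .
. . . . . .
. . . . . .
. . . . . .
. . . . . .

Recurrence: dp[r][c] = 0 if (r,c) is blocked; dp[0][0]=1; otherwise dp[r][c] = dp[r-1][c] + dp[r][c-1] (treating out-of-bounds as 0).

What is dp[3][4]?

r\c   0   1   2   3   4   5
  0   1   1   0   0   0   0
  1   1   2   2   0   0   0
  2   1   3   5   5   5   5
  3   1   4   9  14  19  24
  4   1   5  14  28  47  71
  5   1   6  20  48  95 166
  6   1   7  27  75 170 336

19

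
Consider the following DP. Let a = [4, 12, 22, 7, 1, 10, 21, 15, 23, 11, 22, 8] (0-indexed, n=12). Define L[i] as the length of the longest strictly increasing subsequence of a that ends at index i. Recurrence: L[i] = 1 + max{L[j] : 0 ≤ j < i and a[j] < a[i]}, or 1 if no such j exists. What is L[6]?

   i    0    1    2    3    4    5    6    7    8    9   10   11
a[i]    4   12   22    7    1   10   21   15   23   11   22    8
L[i]    1    2    3    2    1    3    4    4    5    4    5    3

4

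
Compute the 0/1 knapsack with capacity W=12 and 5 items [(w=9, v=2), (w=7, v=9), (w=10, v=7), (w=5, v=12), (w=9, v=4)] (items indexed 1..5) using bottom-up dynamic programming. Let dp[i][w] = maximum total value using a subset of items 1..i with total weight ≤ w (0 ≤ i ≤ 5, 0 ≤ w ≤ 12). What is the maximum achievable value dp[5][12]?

i\w   0   1   2   3   4   5   6   7   8   9  10  11  12
  0   0   0   0   0   0   0   0   0   0   0   0   0   0
  1   0   0   0   0   0   0   0   0   0   2   2   2   2
  2   0   0   0   0   0   0   0   9   9   9   9   9   9
  3   0   0   0   0   0   0   0   9   9   9   9   9   9
  4   0   0   0   0   0  12  12  12  12  12  12  12  21
  5   0   0   0   0   0  12  12  12  12  12  12  12  21

21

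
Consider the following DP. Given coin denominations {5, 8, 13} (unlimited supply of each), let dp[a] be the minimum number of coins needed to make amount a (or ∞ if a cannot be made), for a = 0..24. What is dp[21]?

2

 a  0  1  2  3  4  5  6  7  8  9 10 11 12 13 14 15 16 17 18 19 20 21 22 23 24
dp  0  -  -  -  -  1  -  -  1  -  2  -  -  1  -  3  2  -  2  -  4  2  -  3  3
(- denotes ∞ / unreachable)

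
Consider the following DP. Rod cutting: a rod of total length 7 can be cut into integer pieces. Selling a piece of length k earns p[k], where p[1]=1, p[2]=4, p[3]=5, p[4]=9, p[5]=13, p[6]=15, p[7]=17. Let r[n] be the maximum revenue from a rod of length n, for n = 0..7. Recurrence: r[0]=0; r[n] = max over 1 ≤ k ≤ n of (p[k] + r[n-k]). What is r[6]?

15

   n    0    1    2    3    4    5    6    7
r[n]    0    1    4    5    9   13   15   17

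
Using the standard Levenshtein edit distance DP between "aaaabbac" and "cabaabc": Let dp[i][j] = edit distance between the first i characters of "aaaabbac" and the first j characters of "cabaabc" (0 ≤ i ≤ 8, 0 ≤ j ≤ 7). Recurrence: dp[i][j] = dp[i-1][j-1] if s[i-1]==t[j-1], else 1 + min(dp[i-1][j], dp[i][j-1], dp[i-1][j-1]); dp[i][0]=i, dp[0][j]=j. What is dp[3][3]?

   ''  c  a  b  a  a  b  c
''  0  1  2  3  4  5  6  7
 a  1  1  1  2  3  4  5  6
 a  2  2  1  2  2  3  4  5
 a  3  3  2  2  2  2  3  4
 a  4  4  3  3  2  2  3  4
 b  5  5  4  3  3  3  2  3
 b  6  6  5  4  4  4  3  3
 a  7  7  6  5  4  4  4  4
 c  8  7  7  6  5  5  5  4

2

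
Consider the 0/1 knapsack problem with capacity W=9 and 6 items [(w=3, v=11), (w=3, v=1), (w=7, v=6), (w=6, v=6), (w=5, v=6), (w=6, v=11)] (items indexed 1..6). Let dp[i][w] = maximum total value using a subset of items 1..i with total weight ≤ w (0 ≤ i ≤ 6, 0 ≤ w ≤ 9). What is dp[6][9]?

i\w   0   1   2   3   4   5   6   7   8   9
  0   0   0   0   0   0   0   0   0   0   0
  1   0   0   0  11  11  11  11  11  11  11
  2   0   0   0  11  11  11  12  12  12  12
  3   0   0   0  11  11  11  12  12  12  12
  4   0   0   0  11  11  11  12  12  12  17
  5   0   0   0  11  11  11  12  12  17  17
  6   0   0   0  11  11  11  12  12  17  22

22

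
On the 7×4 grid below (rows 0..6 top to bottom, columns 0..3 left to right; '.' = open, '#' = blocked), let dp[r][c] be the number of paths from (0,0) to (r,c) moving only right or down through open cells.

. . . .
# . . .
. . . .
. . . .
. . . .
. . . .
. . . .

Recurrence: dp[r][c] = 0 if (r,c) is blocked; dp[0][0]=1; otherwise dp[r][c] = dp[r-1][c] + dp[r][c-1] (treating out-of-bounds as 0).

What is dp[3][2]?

4

r\c   0   1   2   3
  0   1   1   1   1
  1   0   1   2   3
  2   0   1   3   6
  3   0   1   4  10
  4   0   1   5  15
  5   0   1   6  21
  6   0   1   7  28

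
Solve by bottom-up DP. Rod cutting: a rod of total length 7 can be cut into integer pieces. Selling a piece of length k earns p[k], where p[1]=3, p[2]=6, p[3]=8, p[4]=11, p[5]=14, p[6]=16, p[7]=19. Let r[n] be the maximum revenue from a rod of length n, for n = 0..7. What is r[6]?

   n    0    1    2    3    4    5    6    7
r[n]    0    3    6    9   12   15   18   21

18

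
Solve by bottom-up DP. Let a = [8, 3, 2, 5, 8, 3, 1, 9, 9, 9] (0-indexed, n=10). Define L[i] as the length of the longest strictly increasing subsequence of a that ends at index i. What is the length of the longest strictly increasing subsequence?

   i    0    1    2    3    4    5    6    7    8    9
a[i]    8    3    2    5    8    3    1    9    9    9
L[i]    1    1    1    2    3    2    1    4    4    4

4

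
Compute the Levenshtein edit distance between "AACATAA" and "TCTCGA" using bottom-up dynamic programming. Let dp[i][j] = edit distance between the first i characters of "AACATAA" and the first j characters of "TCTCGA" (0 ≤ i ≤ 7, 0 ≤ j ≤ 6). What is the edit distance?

   ''  T  C  T  C  G  A
''  0  1  2  3  4  5  6
 A  1  1  2  3  4  5  5
 A  2  2  2  3  4  5  5
 C  3  3  2  3  3  4  5
 A  4  4  3  3  4  4  4
 T  5  4  4  3  4  5  5
 A  6  5  5  4  4  5  5
 A  7  6  6  5  5  5  5

5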